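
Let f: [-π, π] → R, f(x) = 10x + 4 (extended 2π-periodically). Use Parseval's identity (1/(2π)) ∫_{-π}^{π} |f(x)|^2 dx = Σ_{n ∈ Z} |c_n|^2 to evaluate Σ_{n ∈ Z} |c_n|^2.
Σ |c_n|^2 = 100π^2/3 + 16

Expand and integrate term by term over [-π, π]:
  ∫ (10x)^2 dx = 100·(2π^3/3); ∫ 2·10·(4)·x dx = 0 (odd integrand); ∫ 4^2 dx = 16·2π.
So (1/(2π)) ∫_{-π}^{π} (10x + 4)^2 dx = 100π^2/3 + 16 = 100π^2/3 + 16.
Parseval ⇒ Σ |c_n|^2 = 100π^2/3 + 16.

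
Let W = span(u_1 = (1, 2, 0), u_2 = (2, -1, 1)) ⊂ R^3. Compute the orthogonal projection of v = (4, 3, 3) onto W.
proj_W(v) = (14/3, 8/3, 4/3)

Set up U = [u_1 | ... | u_2] ∈ R^(3×2). The projector onto W = col(U) is P = U (U^T U)^(-1) U^T.
Compute U^T U =
  [5, 0]
  [0, 6],
and U^T v = (10, 8).
Solve U^T U · c = U^T v for the coefficients: c = (2, 4/3). The projection is proj_W(v) = U c.
Check: (v - proj_W(v)) · u_1 = 0  (should be 0).
Check: (v - proj_W(v)) · u_2 = 0  (should be 0).
Result: proj_W(v) = (14/3, 8/3, 4/3).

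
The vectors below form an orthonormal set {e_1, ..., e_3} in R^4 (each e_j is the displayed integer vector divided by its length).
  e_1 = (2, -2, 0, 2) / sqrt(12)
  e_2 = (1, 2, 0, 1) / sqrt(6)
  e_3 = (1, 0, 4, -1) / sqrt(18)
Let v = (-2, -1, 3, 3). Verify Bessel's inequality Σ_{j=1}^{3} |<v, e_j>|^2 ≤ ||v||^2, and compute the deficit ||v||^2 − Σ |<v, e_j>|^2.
Σ |<v, e_j>|^2 = 38/9; ||v||^2 = 23; deficit = 169/9

Write each e_j = u_j / sqrt(<u_j, u_j>) where u_j is the displayed integer vector. Then <v, e_j> = <v, u_j> / sqrt(<u_j, u_j>), so |<v, e_j>|^2 = <v, u_j>^2 / <u_j, u_j>.
Coefficients: <v, e_1> = 4/sqrt(12), <v, e_2> = -1/sqrt(6), <v, e_3> = 7/sqrt(18).
Square and sum: Σ |<v, e_j>|^2 = 38/9.
Compute ||v||^2 = v·v = 23.
Deficit = 23 − 38/9 = 169/9 ≥ 0, confirming Bessel's inequality. (The deficit equals ||v − Σ <v,e_j> e_j||^2, the squared distance from v to span{e_j}.)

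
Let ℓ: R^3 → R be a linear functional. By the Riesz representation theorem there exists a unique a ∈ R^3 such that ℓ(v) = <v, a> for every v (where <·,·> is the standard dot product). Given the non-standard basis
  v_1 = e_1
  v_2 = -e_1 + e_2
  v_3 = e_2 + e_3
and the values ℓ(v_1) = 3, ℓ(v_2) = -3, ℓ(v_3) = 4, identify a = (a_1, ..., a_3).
a = (3, 0, 4)

Write a = (a_1, ..., a_3) in the standard basis. For each basis vector v_i, ℓ(v_i) = <v_i, a> is a linear equation in the a_j's. Collect the n equations into a matrix system V a = ℓ, where row i of V is v_i (expressed in the standard basis). Since V is invertible (lower-triangular with 1s on the diagonal, up to permutation), solve by back-substitution:
  V =
[[1, 0, 0],
 [-1, 1, 0],
 [0, 1, 1]]
  V a = (3, -3, 4)
Solving gives a = (3, 0, 4).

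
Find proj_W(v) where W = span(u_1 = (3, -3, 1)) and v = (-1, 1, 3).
proj_W(v) = (-9/19, 9/19, -3/19)

Set up U = [u_1 | ... | u_1] ∈ R^(3×1). The projector onto W = col(U) is P = U (U^T U)^(-1) U^T.
Compute U^T U =
  [19],
and U^T v = (-3).
Solve U^T U · c = U^T v for the coefficients: c = (-3/19). The projection is proj_W(v) = U c.
Check: (v - proj_W(v)) · u_1 = 0  (should be 0).
Result: proj_W(v) = (-9/19, 9/19, -3/19).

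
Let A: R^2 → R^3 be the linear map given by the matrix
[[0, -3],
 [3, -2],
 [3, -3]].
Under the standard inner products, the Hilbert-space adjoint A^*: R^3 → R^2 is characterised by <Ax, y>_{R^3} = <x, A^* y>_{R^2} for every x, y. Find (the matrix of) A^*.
A^* = A^T =
[[0, 3, 3],
 [-3, -2, -3]]

For real matrices with standard dot products, the defining identity <Ax, y> = <x, A^* y> gives (Ax)^T y = x^T (A^*) y, i.e. x^T A^T y = x^T (A^*) y. Since this holds for all x, y, we must have A^* = A^T. Therefore
A^* =
[[0, 3, 3],
 [-3, -2, -3]].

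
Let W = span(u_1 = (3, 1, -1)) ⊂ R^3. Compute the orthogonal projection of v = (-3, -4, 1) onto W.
proj_W(v) = (-42/11, -14/11, 14/11)

Set up U = [u_1 | ... | u_1] ∈ R^(3×1). The projector onto W = col(U) is P = U (U^T U)^(-1) U^T.
Compute U^T U =
  [11],
and U^T v = (-14).
Solve U^T U · c = U^T v for the coefficients: c = (-14/11). The projection is proj_W(v) = U c.
Check: (v - proj_W(v)) · u_1 = 0  (should be 0).
Result: proj_W(v) = (-42/11, -14/11, 14/11).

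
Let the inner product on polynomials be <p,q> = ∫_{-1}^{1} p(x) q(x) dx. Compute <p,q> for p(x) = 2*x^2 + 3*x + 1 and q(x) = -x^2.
<p,q> = -22/15

Expand the product: p(x)·q(x) = -2*x^4 - 3*x^3 - x^2.
∫_{-1}^{1} of each monomial x^k gives [2/(k+1) if k even, 0 if k odd]. Integrating term-by-term (or equivalently evaluating the antiderivative F(x) = -2*x^5/5 - 3*x^4/4 - x^3/3 at the endpoints):
  F(1) − F(−1) = -89/60 − (-1/60) = -22/15.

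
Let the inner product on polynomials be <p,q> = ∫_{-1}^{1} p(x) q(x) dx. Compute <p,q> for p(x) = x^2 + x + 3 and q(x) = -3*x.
<p,q> = -2

Expand the product: p(x)·q(x) = -3*x^3 - 3*x^2 - 9*x.
∫_{-1}^{1} of each monomial x^k gives [2/(k+1) if k even, 0 if k odd]. Integrating term-by-term (or equivalently evaluating the antiderivative F(x) = -3*x^4/4 - x^3 - 9*x^2/2 at the endpoints):
  F(1) − F(−1) = -25/4 − (-17/4) = -2.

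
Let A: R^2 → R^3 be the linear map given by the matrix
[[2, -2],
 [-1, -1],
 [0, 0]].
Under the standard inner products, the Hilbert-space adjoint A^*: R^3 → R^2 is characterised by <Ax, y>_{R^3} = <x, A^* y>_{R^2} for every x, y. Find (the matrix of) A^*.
A^* = A^T =
[[2, -1, 0],
 [-2, -1, 0]]

For real matrices with standard dot products, the defining identity <Ax, y> = <x, A^* y> gives (Ax)^T y = x^T (A^*) y, i.e. x^T A^T y = x^T (A^*) y. Since this holds for all x, y, we must have A^* = A^T. Therefore
A^* =
[[2, -1, 0],
 [-2, -1, 0]].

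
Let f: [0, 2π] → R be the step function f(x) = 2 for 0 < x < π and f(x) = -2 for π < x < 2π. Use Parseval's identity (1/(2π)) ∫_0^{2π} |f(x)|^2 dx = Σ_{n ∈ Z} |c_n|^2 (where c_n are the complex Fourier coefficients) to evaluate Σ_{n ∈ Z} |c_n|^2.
Σ |c_n|^2 = 4

Parseval equates the L^2 energy of f (normalised by 1/(2π)) with the ℓ^2 sum of its Fourier coefficients: (1/(2π)) ∫_0^{2π} |f|^2 = Σ |c_n|^2.
Compute the left side: (1/(2π)) [∫_0^π 2^2 dx + ∫_π^{2π} (-2)^2 dx] = (1/(2π)) · (4π + 4π) = (4 + 4)/2 = 4.
So Σ_{n ∈ Z} |c_n|^2 = 4.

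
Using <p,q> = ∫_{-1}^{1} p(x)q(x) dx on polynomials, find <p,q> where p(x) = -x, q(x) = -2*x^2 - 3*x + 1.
<p,q> = 2

Expand the product: p(x)·q(x) = 2*x^3 + 3*x^2 - x.
∫_{-1}^{1} of each monomial x^k gives [2/(k+1) if k even, 0 if k odd]. Integrating term-by-term (or equivalently evaluating the antiderivative F(x) = x^4/2 + x^3 - x^2/2 at the endpoints):
  F(1) − F(−1) = 1 − (-1) = 2.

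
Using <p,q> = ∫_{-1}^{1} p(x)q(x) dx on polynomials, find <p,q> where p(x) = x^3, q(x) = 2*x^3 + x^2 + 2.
<p,q> = 4/7

Expand the product: p(x)·q(x) = 2*x^6 + x^5 + 2*x^3.
∫_{-1}^{1} of each monomial x^k gives [2/(k+1) if k even, 0 if k odd]. Integrating term-by-term (or equivalently evaluating the antiderivative F(x) = 2*x^7/7 + x^6/6 + x^4/2 at the endpoints):
  F(1) − F(−1) = 20/21 − (8/21) = 4/7.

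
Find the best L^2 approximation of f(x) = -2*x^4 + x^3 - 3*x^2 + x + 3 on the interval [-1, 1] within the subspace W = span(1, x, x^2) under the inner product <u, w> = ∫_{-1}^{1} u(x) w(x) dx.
g(x) = -33*x^2/7 + 8*x/5 + 111/35

The best approximation g ∈ W is the orthogonal projection of f onto W. Writing g = a_0 + a_1 x + a_2 x^2, the coefficients solve the normal equations G · a = b where
  G_{ij} = <φ_i, φ_j> and b_i = <f, φ_i>, with φ_0 = 1, φ_1 = x, φ_2 = x^2.
G =
  [2, 0, 2/3]
  [0, 2/3, 0]
  [2/3, 0, 2/5],
b = (16/5, 16/15, 8/35).
Solving gives a_0 = 111/35, a_1 = 8/5, a_2 = -33/7, so
  g(x) = -33*x^2/7 + 8*x/5 + 111/35.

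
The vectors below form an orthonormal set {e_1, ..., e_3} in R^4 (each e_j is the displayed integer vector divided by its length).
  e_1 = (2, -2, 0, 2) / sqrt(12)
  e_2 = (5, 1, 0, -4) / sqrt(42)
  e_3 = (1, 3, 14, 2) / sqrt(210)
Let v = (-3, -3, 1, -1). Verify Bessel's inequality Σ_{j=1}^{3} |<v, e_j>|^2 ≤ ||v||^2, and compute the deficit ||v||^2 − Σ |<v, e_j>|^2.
Σ |<v, e_j>|^2 = 5; ||v||^2 = 20; deficit = 15

Write each e_j = u_j / sqrt(<u_j, u_j>) where u_j is the displayed integer vector. Then <v, e_j> = <v, u_j> / sqrt(<u_j, u_j>), so |<v, e_j>|^2 = <v, u_j>^2 / <u_j, u_j>.
Coefficients: <v, e_1> = -2/sqrt(12), <v, e_2> = -14/sqrt(42), <v, e_3> = 0/sqrt(210).
Square and sum: Σ |<v, e_j>|^2 = 5.
Compute ||v||^2 = v·v = 20.
Deficit = 20 − 5 = 15 ≥ 0, confirming Bessel's inequality. (The deficit equals ||v − Σ <v,e_j> e_j||^2, the squared distance from v to span{e_j}.)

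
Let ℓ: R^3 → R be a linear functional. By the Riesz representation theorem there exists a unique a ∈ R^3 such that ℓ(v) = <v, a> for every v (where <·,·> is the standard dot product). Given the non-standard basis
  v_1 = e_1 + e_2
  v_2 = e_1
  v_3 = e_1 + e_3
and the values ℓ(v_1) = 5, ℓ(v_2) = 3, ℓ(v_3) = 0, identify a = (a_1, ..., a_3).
a = (3, 2, -3)

Write a = (a_1, ..., a_3) in the standard basis. For each basis vector v_i, ℓ(v_i) = <v_i, a> is a linear equation in the a_j's. Collect the n equations into a matrix system V a = ℓ, where row i of V is v_i (expressed in the standard basis). Since V is invertible (lower-triangular with 1s on the diagonal, up to permutation), solve by back-substitution:
  V =
[[1, 1, 0],
 [1, 0, 0],
 [1, 0, 1]]
  V a = (5, 3, 0)
Solving gives a = (3, 2, -3).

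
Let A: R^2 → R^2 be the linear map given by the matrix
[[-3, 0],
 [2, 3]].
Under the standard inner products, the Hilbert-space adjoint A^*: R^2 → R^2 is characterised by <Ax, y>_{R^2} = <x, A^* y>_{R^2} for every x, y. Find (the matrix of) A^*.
A^* = A^T =
[[-3, 2],
 [0, 3]]

For real matrices with standard dot products, the defining identity <Ax, y> = <x, A^* y> gives (Ax)^T y = x^T (A^*) y, i.e. x^T A^T y = x^T (A^*) y. Since this holds for all x, y, we must have A^* = A^T. Therefore
A^* =
[[-3, 2],
 [0, 3]].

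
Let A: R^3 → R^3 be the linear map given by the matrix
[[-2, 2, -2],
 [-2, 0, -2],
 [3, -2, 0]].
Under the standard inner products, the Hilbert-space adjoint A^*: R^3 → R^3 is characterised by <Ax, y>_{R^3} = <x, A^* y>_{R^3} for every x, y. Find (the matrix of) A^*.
A^* = A^T =
[[-2, -2, 3],
 [2, 0, -2],
 [-2, -2, 0]]

For real matrices with standard dot products, the defining identity <Ax, y> = <x, A^* y> gives (Ax)^T y = x^T (A^*) y, i.e. x^T A^T y = x^T (A^*) y. Since this holds for all x, y, we must have A^* = A^T. Therefore
A^* =
[[-2, -2, 3],
 [2, 0, -2],
 [-2, -2, 0]].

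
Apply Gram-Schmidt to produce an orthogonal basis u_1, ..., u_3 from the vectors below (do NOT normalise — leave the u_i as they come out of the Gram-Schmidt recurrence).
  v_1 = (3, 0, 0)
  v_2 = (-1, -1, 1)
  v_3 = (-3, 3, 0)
Orthogonal basis:
  u_1 = (3, 0, 0)
  u_2 = (0, -1, 1)
  u_3 = (0, 3/2, 3/2)

Apply the Gram-Schmidt recurrence
  u_1 = v_1
  u_i = v_i − Σ_{j<i} ((v_i · u_j) / (u_j · u_j)) · u_j.

Step by step this gives:
  u_1 = (3, 0, 0)
  u_2 = (0, -1, 1)
  u_3 = (0, 3/2, 3/2)

Orthogonality check:
  u_2 · u_1 = 0 (should be 0)
  u_3 · u_1 = 0 (should be 0)
  u_3 · u_2 = 0 (should be 0)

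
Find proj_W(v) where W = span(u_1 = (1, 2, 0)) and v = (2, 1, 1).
proj_W(v) = (4/5, 8/5, 0)

Set up U = [u_1 | ... | u_1] ∈ R^(3×1). The projector onto W = col(U) is P = U (U^T U)^(-1) U^T.
Compute U^T U =
  [5],
and U^T v = (4).
Solve U^T U · c = U^T v for the coefficients: c = (4/5). The projection is proj_W(v) = U c.
Check: (v - proj_W(v)) · u_1 = 0  (should be 0).
Result: proj_W(v) = (4/5, 8/5, 0).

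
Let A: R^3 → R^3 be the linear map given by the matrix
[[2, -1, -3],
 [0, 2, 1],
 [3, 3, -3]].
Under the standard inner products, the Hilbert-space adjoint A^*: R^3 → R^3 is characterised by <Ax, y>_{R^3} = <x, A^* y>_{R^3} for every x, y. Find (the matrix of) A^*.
A^* = A^T =
[[2, 0, 3],
 [-1, 2, 3],
 [-3, 1, -3]]

For real matrices with standard dot products, the defining identity <Ax, y> = <x, A^* y> gives (Ax)^T y = x^T (A^*) y, i.e. x^T A^T y = x^T (A^*) y. Since this holds for all x, y, we must have A^* = A^T. Therefore
A^* =
[[2, 0, 3],
 [-1, 2, 3],
 [-3, 1, -3]].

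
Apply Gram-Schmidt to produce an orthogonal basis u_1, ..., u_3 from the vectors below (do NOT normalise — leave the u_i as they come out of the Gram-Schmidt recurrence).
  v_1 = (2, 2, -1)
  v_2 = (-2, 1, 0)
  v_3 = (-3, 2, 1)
Orthogonal basis:
  u_1 = (2, 2, -1)
  u_2 = (-14/9, 13/9, -2/9)
  u_3 = (7/41, 14/41, 42/41)

Apply the Gram-Schmidt recurrence
  u_1 = v_1
  u_i = v_i − Σ_{j<i} ((v_i · u_j) / (u_j · u_j)) · u_j.

Step by step this gives:
  u_1 = (2, 2, -1)
  u_2 = (-14/9, 13/9, -2/9)
  u_3 = (7/41, 14/41, 42/41)

Orthogonality check:
  u_2 · u_1 = 0 (should be 0)
  u_3 · u_1 = 0 (should be 0)
  u_3 · u_2 = 0 (should be 0)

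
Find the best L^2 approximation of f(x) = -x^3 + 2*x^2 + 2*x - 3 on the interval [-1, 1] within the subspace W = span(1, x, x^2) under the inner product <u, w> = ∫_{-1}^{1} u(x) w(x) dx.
g(x) = 2*x^2 + 7*x/5 - 3

The best approximation g ∈ W is the orthogonal projection of f onto W. Writing g = a_0 + a_1 x + a_2 x^2, the coefficients solve the normal equations G · a = b where
  G_{ij} = <φ_i, φ_j> and b_i = <f, φ_i>, with φ_0 = 1, φ_1 = x, φ_2 = x^2.
G =
  [2, 0, 2/3]
  [0, 2/3, 0]
  [2/3, 0, 2/5],
b = (-14/3, 14/15, -6/5).
Solving gives a_0 = -3, a_1 = 7/5, a_2 = 2, so
  g(x) = 2*x^2 + 7*x/5 - 3.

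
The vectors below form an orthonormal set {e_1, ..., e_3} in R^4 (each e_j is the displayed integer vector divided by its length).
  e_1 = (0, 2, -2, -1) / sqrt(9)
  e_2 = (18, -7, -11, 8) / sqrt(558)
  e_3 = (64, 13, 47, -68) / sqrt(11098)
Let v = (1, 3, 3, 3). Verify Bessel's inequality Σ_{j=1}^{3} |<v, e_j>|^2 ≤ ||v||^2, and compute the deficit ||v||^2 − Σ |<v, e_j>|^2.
Σ |<v, e_j>|^2 = 251/179; ||v||^2 = 28; deficit = 4761/179

Write each e_j = u_j / sqrt(<u_j, u_j>) where u_j is the displayed integer vector. Then <v, e_j> = <v, u_j> / sqrt(<u_j, u_j>), so |<v, e_j>|^2 = <v, u_j>^2 / <u_j, u_j>.
Coefficients: <v, e_1> = -3/sqrt(9), <v, e_2> = -12/sqrt(558), <v, e_3> = 40/sqrt(11098).
Square and sum: Σ |<v, e_j>|^2 = 251/179.
Compute ||v||^2 = v·v = 28.
Deficit = 28 − 251/179 = 4761/179 ≥ 0, confirming Bessel's inequality. (The deficit equals ||v − Σ <v,e_j> e_j||^2, the squared distance from v to span{e_j}.)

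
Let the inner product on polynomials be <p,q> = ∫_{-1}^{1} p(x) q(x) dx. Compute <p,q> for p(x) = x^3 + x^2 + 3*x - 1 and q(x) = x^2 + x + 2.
<p,q> = -8/15

Expand the product: p(x)·q(x) = x^5 + 2*x^4 + 6*x^3 + 4*x^2 + 5*x - 2.
∫_{-1}^{1} of each monomial x^k gives [2/(k+1) if k even, 0 if k odd]. Integrating term-by-term (or equivalently evaluating the antiderivative F(x) = x^6/6 + 2*x^5/5 + 3*x^4/2 + 4*x^3/3 + 5*x^2/2 - 2*x at the endpoints):
  F(1) − F(−1) = 39/10 − (133/30) = -8/15.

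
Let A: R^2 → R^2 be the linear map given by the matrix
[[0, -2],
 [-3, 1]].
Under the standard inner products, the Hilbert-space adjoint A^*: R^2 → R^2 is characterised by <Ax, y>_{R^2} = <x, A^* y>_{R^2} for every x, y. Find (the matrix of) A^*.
A^* = A^T =
[[0, -3],
 [-2, 1]]

For real matrices with standard dot products, the defining identity <Ax, y> = <x, A^* y> gives (Ax)^T y = x^T (A^*) y, i.e. x^T A^T y = x^T (A^*) y. Since this holds for all x, y, we must have A^* = A^T. Therefore
A^* =
[[0, -3],
 [-2, 1]].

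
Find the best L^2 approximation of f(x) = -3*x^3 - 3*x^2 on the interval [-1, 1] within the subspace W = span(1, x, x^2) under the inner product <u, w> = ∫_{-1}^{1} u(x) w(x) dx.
g(x) = -3*x^2 - 9*x/5

The best approximation g ∈ W is the orthogonal projection of f onto W. Writing g = a_0 + a_1 x + a_2 x^2, the coefficients solve the normal equations G · a = b where
  G_{ij} = <φ_i, φ_j> and b_i = <f, φ_i>, with φ_0 = 1, φ_1 = x, φ_2 = x^2.
G =
  [2, 0, 2/3]
  [0, 2/3, 0]
  [2/3, 0, 2/5],
b = (-2, -6/5, -6/5).
Solving gives a_0 = 0, a_1 = -9/5, a_2 = -3, so
  g(x) = -3*x^2 - 9*x/5.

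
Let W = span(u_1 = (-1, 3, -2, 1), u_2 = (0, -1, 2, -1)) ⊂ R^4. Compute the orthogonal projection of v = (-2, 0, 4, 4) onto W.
proj_W(v) = (-10/13, 8/13, 24/13, -12/13)

Set up U = [u_1 | ... | u_2] ∈ R^(4×2). The projector onto W = col(U) is P = U (U^T U)^(-1) U^T.
Compute U^T U =
  [15, -8]
  [-8, 6],
and U^T v = (-2, 4).
Solve U^T U · c = U^T v for the coefficients: c = (10/13, 22/13). The projection is proj_W(v) = U c.
Check: (v - proj_W(v)) · u_1 = 0  (should be 0).
Check: (v - proj_W(v)) · u_2 = 0  (should be 0).
Result: proj_W(v) = (-10/13, 8/13, 24/13, -12/13).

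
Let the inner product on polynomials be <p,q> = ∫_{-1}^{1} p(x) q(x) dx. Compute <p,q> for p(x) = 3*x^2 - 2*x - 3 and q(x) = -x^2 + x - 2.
<p,q> = 112/15

Expand the product: p(x)·q(x) = -3*x^4 + 5*x^3 - 5*x^2 + x + 6.
∫_{-1}^{1} of each monomial x^k gives [2/(k+1) if k even, 0 if k odd]. Integrating term-by-term (or equivalently evaluating the antiderivative F(x) = -3*x^5/5 + 5*x^4/4 - 5*x^3/3 + x^2/2 + 6*x at the endpoints):
  F(1) − F(−1) = 329/60 − (-119/60) = 112/15.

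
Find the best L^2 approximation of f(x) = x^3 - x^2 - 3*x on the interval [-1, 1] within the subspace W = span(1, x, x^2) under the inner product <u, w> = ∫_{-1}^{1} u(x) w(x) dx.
g(x) = -x^2 - 12*x/5

The best approximation g ∈ W is the orthogonal projection of f onto W. Writing g = a_0 + a_1 x + a_2 x^2, the coefficients solve the normal equations G · a = b where
  G_{ij} = <φ_i, φ_j> and b_i = <f, φ_i>, with φ_0 = 1, φ_1 = x, φ_2 = x^2.
G =
  [2, 0, 2/3]
  [0, 2/3, 0]
  [2/3, 0, 2/5],
b = (-2/3, -8/5, -2/5).
Solving gives a_0 = 0, a_1 = -12/5, a_2 = -1, so
  g(x) = -x^2 - 12*x/5.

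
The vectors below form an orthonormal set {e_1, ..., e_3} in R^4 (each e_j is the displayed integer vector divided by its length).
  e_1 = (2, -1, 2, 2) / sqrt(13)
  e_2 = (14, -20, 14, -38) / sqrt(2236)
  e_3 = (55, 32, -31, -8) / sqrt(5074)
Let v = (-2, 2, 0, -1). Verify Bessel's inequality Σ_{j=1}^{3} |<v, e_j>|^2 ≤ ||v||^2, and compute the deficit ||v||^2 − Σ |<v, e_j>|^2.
Σ |<v, e_j>|^2 = 331/59; ||v||^2 = 9; deficit = 200/59

Write each e_j = u_j / sqrt(<u_j, u_j>) where u_j is the displayed integer vector. Then <v, e_j> = <v, u_j> / sqrt(<u_j, u_j>), so |<v, e_j>|^2 = <v, u_j>^2 / <u_j, u_j>.
Coefficients: <v, e_1> = -8/sqrt(13), <v, e_2> = -30/sqrt(2236), <v, e_3> = -38/sqrt(5074).
Square and sum: Σ |<v, e_j>|^2 = 331/59.
Compute ||v||^2 = v·v = 9.
Deficit = 9 − 331/59 = 200/59 ≥ 0, confirming Bessel's inequality. (The deficit equals ||v − Σ <v,e_j> e_j||^2, the squared distance from v to span{e_j}.)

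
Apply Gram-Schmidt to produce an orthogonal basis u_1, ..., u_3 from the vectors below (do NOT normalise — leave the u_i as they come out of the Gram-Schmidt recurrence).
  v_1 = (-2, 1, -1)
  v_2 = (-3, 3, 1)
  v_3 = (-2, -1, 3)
Orthogonal basis:
  u_1 = (-2, 1, -1)
  u_2 = (-1/3, 5/3, 7/3)
  u_3 = (-44/25, -11/5, 33/25)

Apply the Gram-Schmidt recurrence
  u_1 = v_1
  u_i = v_i − Σ_{j<i} ((v_i · u_j) / (u_j · u_j)) · u_j.

Step by step this gives:
  u_1 = (-2, 1, -1)
  u_2 = (-1/3, 5/3, 7/3)
  u_3 = (-44/25, -11/5, 33/25)

Orthogonality check:
  u_2 · u_1 = 0 (should be 0)
  u_3 · u_1 = 0 (should be 0)
  u_3 · u_2 = 0 (should be 0)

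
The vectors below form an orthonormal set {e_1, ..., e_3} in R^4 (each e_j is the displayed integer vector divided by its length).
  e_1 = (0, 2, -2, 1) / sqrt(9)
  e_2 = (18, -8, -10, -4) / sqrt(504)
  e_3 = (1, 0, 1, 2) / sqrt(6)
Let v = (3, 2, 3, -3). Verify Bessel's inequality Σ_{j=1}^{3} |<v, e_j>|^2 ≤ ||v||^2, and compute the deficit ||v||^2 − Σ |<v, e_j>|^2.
Σ |<v, e_j>|^2 = 25/7; ||v||^2 = 31; deficit = 192/7

Write each e_j = u_j / sqrt(<u_j, u_j>) where u_j is the displayed integer vector. Then <v, e_j> = <v, u_j> / sqrt(<u_j, u_j>), so |<v, e_j>|^2 = <v, u_j>^2 / <u_j, u_j>.
Coefficients: <v, e_1> = -5/sqrt(9), <v, e_2> = 20/sqrt(504), <v, e_3> = 0/sqrt(6).
Square and sum: Σ |<v, e_j>|^2 = 25/7.
Compute ||v||^2 = v·v = 31.
Deficit = 31 − 25/7 = 192/7 ≥ 0, confirming Bessel's inequality. (The deficit equals ||v − Σ <v,e_j> e_j||^2, the squared distance from v to span{e_j}.)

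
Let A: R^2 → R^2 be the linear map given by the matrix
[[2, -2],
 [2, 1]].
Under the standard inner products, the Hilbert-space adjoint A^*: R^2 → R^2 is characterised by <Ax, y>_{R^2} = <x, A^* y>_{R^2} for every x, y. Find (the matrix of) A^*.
A^* = A^T =
[[2, 2],
 [-2, 1]]

For real matrices with standard dot products, the defining identity <Ax, y> = <x, A^* y> gives (Ax)^T y = x^T (A^*) y, i.e. x^T A^T y = x^T (A^*) y. Since this holds for all x, y, we must have A^* = A^T. Therefore
A^* =
[[2, 2],
 [-2, 1]].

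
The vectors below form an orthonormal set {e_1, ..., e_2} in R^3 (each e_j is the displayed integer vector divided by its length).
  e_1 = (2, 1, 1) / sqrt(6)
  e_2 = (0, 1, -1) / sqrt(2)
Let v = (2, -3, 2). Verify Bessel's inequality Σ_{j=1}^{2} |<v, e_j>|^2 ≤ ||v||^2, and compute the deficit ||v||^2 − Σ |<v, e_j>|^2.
Σ |<v, e_j>|^2 = 14; ||v||^2 = 17; deficit = 3

Write each e_j = u_j / sqrt(<u_j, u_j>) where u_j is the displayed integer vector. Then <v, e_j> = <v, u_j> / sqrt(<u_j, u_j>), so |<v, e_j>|^2 = <v, u_j>^2 / <u_j, u_j>.
Coefficients: <v, e_1> = 3/sqrt(6), <v, e_2> = -5/sqrt(2).
Square and sum: Σ |<v, e_j>|^2 = 14.
Compute ||v||^2 = v·v = 17.
Deficit = 17 − 14 = 3 ≥ 0, confirming Bessel's inequality. (The deficit equals ||v − Σ <v,e_j> e_j||^2, the squared distance from v to span{e_j}.)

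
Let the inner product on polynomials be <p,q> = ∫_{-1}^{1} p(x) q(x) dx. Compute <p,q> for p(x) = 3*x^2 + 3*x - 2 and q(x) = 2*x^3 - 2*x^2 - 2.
<p,q> = 20/3

Expand the product: p(x)·q(x) = 6*x^5 - 10*x^3 - 2*x^2 - 6*x + 4.
∫_{-1}^{1} of each monomial x^k gives [2/(k+1) if k even, 0 if k odd]. Integrating term-by-term (or equivalently evaluating the antiderivative F(x) = x^6 - 5*x^4/2 - 2*x^3/3 - 3*x^2 + 4*x at the endpoints):
  F(1) − F(−1) = -7/6 − (-47/6) = 20/3.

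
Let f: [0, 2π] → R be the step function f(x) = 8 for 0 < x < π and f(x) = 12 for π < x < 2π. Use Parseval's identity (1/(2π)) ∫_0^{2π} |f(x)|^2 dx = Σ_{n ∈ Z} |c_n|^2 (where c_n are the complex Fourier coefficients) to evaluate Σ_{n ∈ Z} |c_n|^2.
Σ |c_n|^2 = 104

Parseval equates the L^2 energy of f (normalised by 1/(2π)) with the ℓ^2 sum of its Fourier coefficients: (1/(2π)) ∫_0^{2π} |f|^2 = Σ |c_n|^2.
Compute the left side: (1/(2π)) [∫_0^π 8^2 dx + ∫_π^{2π} 12^2 dx] = (1/(2π)) · (64π + 144π) = (64 + 144)/2 = 104.
So Σ_{n ∈ Z} |c_n|^2 = 104.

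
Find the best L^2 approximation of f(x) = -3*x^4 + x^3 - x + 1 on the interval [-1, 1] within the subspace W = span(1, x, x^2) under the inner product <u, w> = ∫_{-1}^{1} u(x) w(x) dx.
g(x) = -18*x^2/7 - 2*x/5 + 44/35

The best approximation g ∈ W is the orthogonal projection of f onto W. Writing g = a_0 + a_1 x + a_2 x^2, the coefficients solve the normal equations G · a = b where
  G_{ij} = <φ_i, φ_j> and b_i = <f, φ_i>, with φ_0 = 1, φ_1 = x, φ_2 = x^2.
G =
  [2, 0, 2/3]
  [0, 2/3, 0]
  [2/3, 0, 2/5],
b = (4/5, -4/15, -4/21).
Solving gives a_0 = 44/35, a_1 = -2/5, a_2 = -18/7, so
  g(x) = -18*x^2/7 - 2*x/5 + 44/35.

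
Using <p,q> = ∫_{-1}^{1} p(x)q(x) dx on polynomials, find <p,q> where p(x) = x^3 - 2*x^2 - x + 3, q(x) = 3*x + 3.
<p,q> = 66/5

Expand the product: p(x)·q(x) = 3*x^4 - 3*x^3 - 9*x^2 + 6*x + 9.
∫_{-1}^{1} of each monomial x^k gives [2/(k+1) if k even, 0 if k odd]. Integrating term-by-term (or equivalently evaluating the antiderivative F(x) = 3*x^5/5 - 3*x^4/4 - 3*x^3 + 3*x^2 + 9*x at the endpoints):
  F(1) − F(−1) = 177/20 − (-87/20) = 66/5.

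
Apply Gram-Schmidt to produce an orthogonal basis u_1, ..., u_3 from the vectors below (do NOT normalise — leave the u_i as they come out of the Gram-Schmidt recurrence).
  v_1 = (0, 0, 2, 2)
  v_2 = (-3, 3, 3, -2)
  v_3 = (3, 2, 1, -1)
Orthogonal basis:
  u_1 = (0, 0, 2, 2)
  u_2 = (-3, 3, 5/2, -5/2)
  u_3 = (195/61, 110/61, 51/61, -51/61)

Apply the Gram-Schmidt recurrence
  u_1 = v_1
  u_i = v_i − Σ_{j<i} ((v_i · u_j) / (u_j · u_j)) · u_j.

Step by step this gives:
  u_1 = (0, 0, 2, 2)
  u_2 = (-3, 3, 5/2, -5/2)
  u_3 = (195/61, 110/61, 51/61, -51/61)

Orthogonality check:
  u_2 · u_1 = 0 (should be 0)
  u_3 · u_1 = 0 (should be 0)
  u_3 · u_2 = 0 (should be 0)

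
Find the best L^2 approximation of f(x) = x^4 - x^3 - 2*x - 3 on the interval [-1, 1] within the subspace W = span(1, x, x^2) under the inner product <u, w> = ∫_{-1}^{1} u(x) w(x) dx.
g(x) = 6*x^2/7 - 13*x/5 - 108/35

The best approximation g ∈ W is the orthogonal projection of f onto W. Writing g = a_0 + a_1 x + a_2 x^2, the coefficients solve the normal equations G · a = b where
  G_{ij} = <φ_i, φ_j> and b_i = <f, φ_i>, with φ_0 = 1, φ_1 = x, φ_2 = x^2.
G =
  [2, 0, 2/3]
  [0, 2/3, 0]
  [2/3, 0, 2/5],
b = (-28/5, -26/15, -12/7).
Solving gives a_0 = -108/35, a_1 = -13/5, a_2 = 6/7, so
  g(x) = 6*x^2/7 - 13*x/5 - 108/35.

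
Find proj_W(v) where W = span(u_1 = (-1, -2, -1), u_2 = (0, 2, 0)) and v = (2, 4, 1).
proj_W(v) = (3/2, 4, 3/2)

Set up U = [u_1 | ... | u_2] ∈ R^(3×2). The projector onto W = col(U) is P = U (U^T U)^(-1) U^T.
Compute U^T U =
  [6, -4]
  [-4, 4],
and U^T v = (-11, 8).
Solve U^T U · c = U^T v for the coefficients: c = (-3/2, 1/2). The projection is proj_W(v) = U c.
Check: (v - proj_W(v)) · u_1 = 0  (should be 0).
Check: (v - proj_W(v)) · u_2 = 0  (should be 0).
Result: proj_W(v) = (3/2, 4, 3/2).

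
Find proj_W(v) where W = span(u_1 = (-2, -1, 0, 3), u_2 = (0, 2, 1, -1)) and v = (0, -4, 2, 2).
proj_W(v) = (-40/59, -144/59, -62/59, 122/59)

Set up U = [u_1 | ... | u_2] ∈ R^(4×2). The projector onto W = col(U) is P = U (U^T U)^(-1) U^T.
Compute U^T U =
  [14, -5]
  [-5, 6],
and U^T v = (10, -8).
Solve U^T U · c = U^T v for the coefficients: c = (20/59, -62/59). The projection is proj_W(v) = U c.
Check: (v - proj_W(v)) · u_1 = 0  (should be 0).
Check: (v - proj_W(v)) · u_2 = 0  (should be 0).
Result: proj_W(v) = (-40/59, -144/59, -62/59, 122/59).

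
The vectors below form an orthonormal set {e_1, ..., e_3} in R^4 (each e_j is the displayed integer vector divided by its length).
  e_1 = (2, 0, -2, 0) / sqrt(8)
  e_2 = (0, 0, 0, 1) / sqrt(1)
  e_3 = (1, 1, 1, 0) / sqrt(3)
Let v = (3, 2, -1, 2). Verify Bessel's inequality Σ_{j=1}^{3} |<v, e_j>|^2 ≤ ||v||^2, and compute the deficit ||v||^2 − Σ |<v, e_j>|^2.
Σ |<v, e_j>|^2 = 52/3; ||v||^2 = 18; deficit = 2/3

Write each e_j = u_j / sqrt(<u_j, u_j>) where u_j is the displayed integer vector. Then <v, e_j> = <v, u_j> / sqrt(<u_j, u_j>), so |<v, e_j>|^2 = <v, u_j>^2 / <u_j, u_j>.
Coefficients: <v, e_1> = 8/sqrt(8), <v, e_2> = 2/sqrt(1), <v, e_3> = 4/sqrt(3).
Square and sum: Σ |<v, e_j>|^2 = 52/3.
Compute ||v||^2 = v·v = 18.
Deficit = 18 − 52/3 = 2/3 ≥ 0, confirming Bessel's inequality. (The deficit equals ||v − Σ <v,e_j> e_j||^2, the squared distance from v to span{e_j}.)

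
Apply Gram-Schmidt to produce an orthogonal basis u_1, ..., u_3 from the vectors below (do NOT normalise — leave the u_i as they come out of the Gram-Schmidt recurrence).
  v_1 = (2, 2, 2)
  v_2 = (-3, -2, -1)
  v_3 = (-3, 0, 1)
Orthogonal basis:
  u_1 = (2, 2, 2)
  u_2 = (-1, 0, 1)
  u_3 = (-1/3, 2/3, -1/3)

Apply the Gram-Schmidt recurrence
  u_1 = v_1
  u_i = v_i − Σ_{j<i} ((v_i · u_j) / (u_j · u_j)) · u_j.

Step by step this gives:
  u_1 = (2, 2, 2)
  u_2 = (-1, 0, 1)
  u_3 = (-1/3, 2/3, -1/3)

Orthogonality check:
  u_2 · u_1 = 0 (should be 0)
  u_3 · u_1 = 0 (should be 0)
  u_3 · u_2 = 0 (should be 0)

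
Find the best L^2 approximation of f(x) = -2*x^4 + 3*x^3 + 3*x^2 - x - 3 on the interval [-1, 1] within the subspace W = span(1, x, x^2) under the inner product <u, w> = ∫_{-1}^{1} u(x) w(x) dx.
g(x) = 9*x^2/7 + 4*x/5 - 99/35

The best approximation g ∈ W is the orthogonal projection of f onto W. Writing g = a_0 + a_1 x + a_2 x^2, the coefficients solve the normal equations G · a = b where
  G_{ij} = <φ_i, φ_j> and b_i = <f, φ_i>, with φ_0 = 1, φ_1 = x, φ_2 = x^2.
G =
  [2, 0, 2/3]
  [0, 2/3, 0]
  [2/3, 0, 2/5],
b = (-24/5, 8/15, -48/35).
Solving gives a_0 = -99/35, a_1 = 4/5, a_2 = 9/7, so
  g(x) = 9*x^2/7 + 4*x/5 - 99/35.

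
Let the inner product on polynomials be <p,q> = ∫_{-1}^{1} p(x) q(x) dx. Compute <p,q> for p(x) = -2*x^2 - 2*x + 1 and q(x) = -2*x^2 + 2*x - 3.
<p,q> = -22/5

Expand the product: p(x)·q(x) = 4*x^4 + 8*x - 3.
∫_{-1}^{1} of each monomial x^k gives [2/(k+1) if k even, 0 if k odd]. Integrating term-by-term (or equivalently evaluating the antiderivative F(x) = 4*x^5/5 + 4*x^2 - 3*x at the endpoints):
  F(1) − F(−1) = 9/5 − (31/5) = -22/5.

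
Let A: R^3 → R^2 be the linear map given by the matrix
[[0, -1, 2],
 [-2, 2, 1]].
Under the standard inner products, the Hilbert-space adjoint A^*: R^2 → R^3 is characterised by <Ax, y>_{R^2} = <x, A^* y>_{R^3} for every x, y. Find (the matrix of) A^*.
A^* = A^T =
[[0, -2],
 [-1, 2],
 [2, 1]]

For real matrices with standard dot products, the defining identity <Ax, y> = <x, A^* y> gives (Ax)^T y = x^T (A^*) y, i.e. x^T A^T y = x^T (A^*) y. Since this holds for all x, y, we must have A^* = A^T. Therefore
A^* =
[[0, -2],
 [-1, 2],
 [2, 1]].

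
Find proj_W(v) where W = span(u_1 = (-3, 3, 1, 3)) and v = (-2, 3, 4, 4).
proj_W(v) = (-93/28, 93/28, 31/28, 93/28)

Set up U = [u_1 | ... | u_1] ∈ R^(4×1). The projector onto W = col(U) is P = U (U^T U)^(-1) U^T.
Compute U^T U =
  [28],
and U^T v = (31).
Solve U^T U · c = U^T v for the coefficients: c = (31/28). The projection is proj_W(v) = U c.
Check: (v - proj_W(v)) · u_1 = 0  (should be 0).
Result: proj_W(v) = (-93/28, 93/28, 31/28, 93/28).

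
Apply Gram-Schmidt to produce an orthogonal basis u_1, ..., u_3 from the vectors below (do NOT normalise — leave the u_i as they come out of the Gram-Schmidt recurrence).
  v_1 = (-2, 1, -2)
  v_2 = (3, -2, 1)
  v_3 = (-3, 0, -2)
Orthogonal basis:
  u_1 = (-2, 1, -2)
  u_2 = (7/9, -8/9, -11/9)
  u_3 = (-21/26, -14/13, 7/26)

Apply the Gram-Schmidt recurrence
  u_1 = v_1
  u_i = v_i − Σ_{j<i} ((v_i · u_j) / (u_j · u_j)) · u_j.

Step by step this gives:
  u_1 = (-2, 1, -2)
  u_2 = (7/9, -8/9, -11/9)
  u_3 = (-21/26, -14/13, 7/26)

Orthogonality check:
  u_2 · u_1 = 0 (should be 0)
  u_3 · u_1 = 0 (should be 0)
  u_3 · u_2 = 0 (should be 0)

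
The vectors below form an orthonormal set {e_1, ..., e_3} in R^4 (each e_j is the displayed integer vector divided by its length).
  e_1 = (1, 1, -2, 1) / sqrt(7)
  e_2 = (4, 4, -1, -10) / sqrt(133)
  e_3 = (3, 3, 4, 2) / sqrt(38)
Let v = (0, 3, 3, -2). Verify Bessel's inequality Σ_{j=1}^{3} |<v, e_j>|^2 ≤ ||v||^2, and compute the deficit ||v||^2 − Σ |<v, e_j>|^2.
Σ |<v, e_j>|^2 = 35/2; ||v||^2 = 22; deficit = 9/2

Write each e_j = u_j / sqrt(<u_j, u_j>) where u_j is the displayed integer vector. Then <v, e_j> = <v, u_j> / sqrt(<u_j, u_j>), so |<v, e_j>|^2 = <v, u_j>^2 / <u_j, u_j>.
Coefficients: <v, e_1> = -5/sqrt(7), <v, e_2> = 29/sqrt(133), <v, e_3> = 17/sqrt(38).
Square and sum: Σ |<v, e_j>|^2 = 35/2.
Compute ||v||^2 = v·v = 22.
Deficit = 22 − 35/2 = 9/2 ≥ 0, confirming Bessel's inequality. (The deficit equals ||v − Σ <v,e_j> e_j||^2, the squared distance from v to span{e_j}.)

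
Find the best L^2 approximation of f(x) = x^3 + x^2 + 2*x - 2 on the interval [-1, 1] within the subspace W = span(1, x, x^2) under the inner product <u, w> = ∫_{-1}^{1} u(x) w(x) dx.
g(x) = x^2 + 13*x/5 - 2

The best approximation g ∈ W is the orthogonal projection of f onto W. Writing g = a_0 + a_1 x + a_2 x^2, the coefficients solve the normal equations G · a = b where
  G_{ij} = <φ_i, φ_j> and b_i = <f, φ_i>, with φ_0 = 1, φ_1 = x, φ_2 = x^2.
G =
  [2, 0, 2/3]
  [0, 2/3, 0]
  [2/3, 0, 2/5],
b = (-10/3, 26/15, -14/15).
Solving gives a_0 = -2, a_1 = 13/5, a_2 = 1, so
  g(x) = x^2 + 13*x/5 - 2.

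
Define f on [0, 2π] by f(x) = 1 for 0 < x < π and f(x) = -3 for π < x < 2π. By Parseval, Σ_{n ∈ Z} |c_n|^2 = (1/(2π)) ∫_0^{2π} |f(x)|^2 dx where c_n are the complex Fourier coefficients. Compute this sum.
Σ |c_n|^2 = 5

Parseval equates the L^2 energy of f (normalised by 1/(2π)) with the ℓ^2 sum of its Fourier coefficients: (1/(2π)) ∫_0^{2π} |f|^2 = Σ |c_n|^2.
Compute the left side: (1/(2π)) [∫_0^π 1^2 dx + ∫_π^{2π} (-3)^2 dx] = (1/(2π)) · (1π + 9π) = (1 + 9)/2 = 5.
So Σ_{n ∈ Z} |c_n|^2 = 5.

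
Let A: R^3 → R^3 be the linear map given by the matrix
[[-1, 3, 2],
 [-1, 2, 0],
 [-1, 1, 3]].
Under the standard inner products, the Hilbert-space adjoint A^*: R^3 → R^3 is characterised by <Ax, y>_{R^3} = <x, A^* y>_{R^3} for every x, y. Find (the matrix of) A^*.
A^* = A^T =
[[-1, -1, -1],
 [3, 2, 1],
 [2, 0, 3]]

For real matrices with standard dot products, the defining identity <Ax, y> = <x, A^* y> gives (Ax)^T y = x^T (A^*) y, i.e. x^T A^T y = x^T (A^*) y. Since this holds for all x, y, we must have A^* = A^T. Therefore
A^* =
[[-1, -1, -1],
 [3, 2, 1],
 [2, 0, 3]].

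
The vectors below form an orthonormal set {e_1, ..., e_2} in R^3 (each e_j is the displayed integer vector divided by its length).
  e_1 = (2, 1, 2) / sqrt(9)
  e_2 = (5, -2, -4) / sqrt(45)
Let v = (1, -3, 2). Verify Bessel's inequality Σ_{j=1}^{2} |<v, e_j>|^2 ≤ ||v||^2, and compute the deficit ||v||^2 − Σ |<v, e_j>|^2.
Σ |<v, e_j>|^2 = 6/5; ||v||^2 = 14; deficit = 64/5

Write each e_j = u_j / sqrt(<u_j, u_j>) where u_j is the displayed integer vector. Then <v, e_j> = <v, u_j> / sqrt(<u_j, u_j>), so |<v, e_j>|^2 = <v, u_j>^2 / <u_j, u_j>.
Coefficients: <v, e_1> = 3/sqrt(9), <v, e_2> = 3/sqrt(45).
Square and sum: Σ |<v, e_j>|^2 = 6/5.
Compute ||v||^2 = v·v = 14.
Deficit = 14 − 6/5 = 64/5 ≥ 0, confirming Bessel's inequality. (The deficit equals ||v − Σ <v,e_j> e_j||^2, the squared distance from v to span{e_j}.)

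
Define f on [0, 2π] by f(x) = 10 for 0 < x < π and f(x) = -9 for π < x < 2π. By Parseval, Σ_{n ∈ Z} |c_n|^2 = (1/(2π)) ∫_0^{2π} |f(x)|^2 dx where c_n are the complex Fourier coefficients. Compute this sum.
Σ |c_n|^2 = 181/2

Parseval equates the L^2 energy of f (normalised by 1/(2π)) with the ℓ^2 sum of its Fourier coefficients: (1/(2π)) ∫_0^{2π} |f|^2 = Σ |c_n|^2.
Compute the left side: (1/(2π)) [∫_0^π 10^2 dx + ∫_π^{2π} (-9)^2 dx] = (1/(2π)) · (100π + 81π) = (100 + 81)/2 = 181/2.
So Σ_{n ∈ Z} |c_n|^2 = 181/2.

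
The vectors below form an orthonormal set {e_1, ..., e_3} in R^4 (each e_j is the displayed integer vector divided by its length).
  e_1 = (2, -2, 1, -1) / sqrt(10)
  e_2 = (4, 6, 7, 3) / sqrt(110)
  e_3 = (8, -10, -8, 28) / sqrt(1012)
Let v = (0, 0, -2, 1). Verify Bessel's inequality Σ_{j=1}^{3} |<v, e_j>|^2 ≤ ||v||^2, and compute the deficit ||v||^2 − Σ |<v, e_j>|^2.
Σ |<v, e_j>|^2 = 90/23; ||v||^2 = 5; deficit = 25/23

Write each e_j = u_j / sqrt(<u_j, u_j>) where u_j is the displayed integer vector. Then <v, e_j> = <v, u_j> / sqrt(<u_j, u_j>), so |<v, e_j>|^2 = <v, u_j>^2 / <u_j, u_j>.
Coefficients: <v, e_1> = -3/sqrt(10), <v, e_2> = -11/sqrt(110), <v, e_3> = 44/sqrt(1012).
Square and sum: Σ |<v, e_j>|^2 = 90/23.
Compute ||v||^2 = v·v = 5.
Deficit = 5 − 90/23 = 25/23 ≥ 0, confirming Bessel's inequality. (The deficit equals ||v − Σ <v,e_j> e_j||^2, the squared distance from v to span{e_j}.)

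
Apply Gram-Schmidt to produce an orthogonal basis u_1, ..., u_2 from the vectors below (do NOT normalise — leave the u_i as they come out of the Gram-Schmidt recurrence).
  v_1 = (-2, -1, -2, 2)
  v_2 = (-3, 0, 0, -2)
Orthogonal basis:
  u_1 = (-2, -1, -2, 2)
  u_2 = (-35/13, 2/13, 4/13, -30/13)

Apply the Gram-Schmidt recurrence
  u_1 = v_1
  u_i = v_i − Σ_{j<i} ((v_i · u_j) / (u_j · u_j)) · u_j.

Step by step this gives:
  u_1 = (-2, -1, -2, 2)
  u_2 = (-35/13, 2/13, 4/13, -30/13)

Orthogonality check:
  u_2 · u_1 = 0 (should be 0)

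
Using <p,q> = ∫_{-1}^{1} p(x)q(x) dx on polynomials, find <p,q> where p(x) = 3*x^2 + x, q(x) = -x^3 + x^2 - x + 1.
<p,q> = 32/15

Expand the product: p(x)·q(x) = -3*x^5 + 2*x^4 - 2*x^3 + 2*x^2 + x.
∫_{-1}^{1} of each monomial x^k gives [2/(k+1) if k even, 0 if k odd]. Integrating term-by-term (or equivalently evaluating the antiderivative F(x) = -x^6/2 + 2*x^5/5 - x^4/2 + 2*x^3/3 + x^2/2 at the endpoints):
  F(1) − F(−1) = 17/30 − (-47/30) = 32/15.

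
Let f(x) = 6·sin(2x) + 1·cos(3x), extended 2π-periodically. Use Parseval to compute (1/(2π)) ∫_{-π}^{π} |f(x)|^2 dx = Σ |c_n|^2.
Σ |c_n|^2 = 37/2

Expand |f|^2 and use orthogonality of {sin(nx), cos(mx)} on [-π, π]:
  ∫_{-π}^{π} sin(nx)^2 dx = π, ∫ cos(mx)^2 dx = π, and cross terms integrate to 0.
So ∫_{-π}^{π} f(x)^2 dx = 6^2 · π + 1^2 · π = (36 + 1)π.
Divide by 2π: (36 + 1)/2 = 37/2.
By Parseval, this equals Σ |c_n|^2.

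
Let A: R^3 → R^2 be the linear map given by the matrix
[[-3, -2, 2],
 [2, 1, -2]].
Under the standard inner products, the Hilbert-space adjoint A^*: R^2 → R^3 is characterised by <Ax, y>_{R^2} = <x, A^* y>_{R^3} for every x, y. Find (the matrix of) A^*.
A^* = A^T =
[[-3, 2],
 [-2, 1],
 [2, -2]]

For real matrices with standard dot products, the defining identity <Ax, y> = <x, A^* y> gives (Ax)^T y = x^T (A^*) y, i.e. x^T A^T y = x^T (A^*) y. Since this holds for all x, y, we must have A^* = A^T. Therefore
A^* =
[[-3, 2],
 [-2, 1],
 [2, -2]].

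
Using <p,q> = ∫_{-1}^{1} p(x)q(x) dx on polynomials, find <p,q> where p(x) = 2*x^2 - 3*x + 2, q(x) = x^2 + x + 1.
<p,q> = 82/15

Expand the product: p(x)·q(x) = 2*x^4 - x^3 + x^2 - x + 2.
∫_{-1}^{1} of each monomial x^k gives [2/(k+1) if k even, 0 if k odd]. Integrating term-by-term (or equivalently evaluating the antiderivative F(x) = 2*x^5/5 - x^4/4 + x^3/3 - x^2/2 + 2*x at the endpoints):
  F(1) − F(−1) = 119/60 − (-209/60) = 82/15.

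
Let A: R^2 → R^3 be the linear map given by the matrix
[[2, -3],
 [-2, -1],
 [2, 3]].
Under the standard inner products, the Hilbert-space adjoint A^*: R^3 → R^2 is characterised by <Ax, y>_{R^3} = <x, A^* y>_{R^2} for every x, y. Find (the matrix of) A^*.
A^* = A^T =
[[2, -2, 2],
 [-3, -1, 3]]

For real matrices with standard dot products, the defining identity <Ax, y> = <x, A^* y> gives (Ax)^T y = x^T (A^*) y, i.e. x^T A^T y = x^T (A^*) y. Since this holds for all x, y, we must have A^* = A^T. Therefore
A^* =
[[2, -2, 2],
 [-3, -1, 3]].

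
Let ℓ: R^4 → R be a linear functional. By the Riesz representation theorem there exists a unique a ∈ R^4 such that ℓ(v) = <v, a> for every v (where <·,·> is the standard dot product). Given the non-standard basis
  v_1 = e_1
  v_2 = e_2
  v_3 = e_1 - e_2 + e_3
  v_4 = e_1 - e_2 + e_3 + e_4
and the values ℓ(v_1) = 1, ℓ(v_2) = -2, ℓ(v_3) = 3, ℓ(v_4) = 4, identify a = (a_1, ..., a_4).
a = (1, -2, 0, 1)

Write a = (a_1, ..., a_4) in the standard basis. For each basis vector v_i, ℓ(v_i) = <v_i, a> is a linear equation in the a_j's. Collect the n equations into a matrix system V a = ℓ, where row i of V is v_i (expressed in the standard basis). Since V is invertible (lower-triangular with 1s on the diagonal, up to permutation), solve by back-substitution:
  V =
[[1, 0, 0, 0],
 [0, 1, 0, 0],
 [1, -1, 1, 0],
 [1, -1, 1, 1]]
  V a = (1, -2, 3, 4)
Solving gives a = (1, -2, 0, 1).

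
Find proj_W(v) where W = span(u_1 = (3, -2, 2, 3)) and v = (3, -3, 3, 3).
proj_W(v) = (45/13, -30/13, 30/13, 45/13)

Set up U = [u_1 | ... | u_1] ∈ R^(4×1). The projector onto W = col(U) is P = U (U^T U)^(-1) U^T.
Compute U^T U =
  [26],
and U^T v = (30).
Solve U^T U · c = U^T v for the coefficients: c = (15/13). The projection is proj_W(v) = U c.
Check: (v - proj_W(v)) · u_1 = 0  (should be 0).
Result: proj_W(v) = (45/13, -30/13, 30/13, 45/13).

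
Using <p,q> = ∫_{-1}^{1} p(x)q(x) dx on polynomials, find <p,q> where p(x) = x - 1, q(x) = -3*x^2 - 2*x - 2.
<p,q> = 14/3

Expand the product: p(x)·q(x) = -3*x^3 + x^2 + 2.
∫_{-1}^{1} of each monomial x^k gives [2/(k+1) if k even, 0 if k odd]. Integrating term-by-term (or equivalently evaluating the antiderivative F(x) = -3*x^4/4 + x^3/3 + 2*x at the endpoints):
  F(1) − F(−1) = 19/12 − (-37/12) = 14/3.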